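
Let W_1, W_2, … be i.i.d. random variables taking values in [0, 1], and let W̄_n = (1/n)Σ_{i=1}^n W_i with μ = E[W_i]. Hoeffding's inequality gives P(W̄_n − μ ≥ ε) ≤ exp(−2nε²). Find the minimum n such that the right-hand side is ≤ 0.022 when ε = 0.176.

62

Require exp(−2nε²) ≤ 0.022, i.e. 2nε² ≥ ln(1/0.022) = 3.816713.
So n ≥ 3.816713 / (2·0.176²) = 61.608.
The smallest integer n is 62.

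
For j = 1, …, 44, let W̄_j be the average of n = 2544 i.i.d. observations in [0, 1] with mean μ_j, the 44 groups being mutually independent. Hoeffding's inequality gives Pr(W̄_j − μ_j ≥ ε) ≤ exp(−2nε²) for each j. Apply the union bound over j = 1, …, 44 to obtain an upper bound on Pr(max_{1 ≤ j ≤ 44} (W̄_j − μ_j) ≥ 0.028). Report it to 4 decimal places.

Per-experiment Hoeffding bound: exp(−2·2544·0.028²) = exp(−3.98899) = 0.018518.
Union bound over 44 events: 44·0.018518 = 0.81481.

0.8148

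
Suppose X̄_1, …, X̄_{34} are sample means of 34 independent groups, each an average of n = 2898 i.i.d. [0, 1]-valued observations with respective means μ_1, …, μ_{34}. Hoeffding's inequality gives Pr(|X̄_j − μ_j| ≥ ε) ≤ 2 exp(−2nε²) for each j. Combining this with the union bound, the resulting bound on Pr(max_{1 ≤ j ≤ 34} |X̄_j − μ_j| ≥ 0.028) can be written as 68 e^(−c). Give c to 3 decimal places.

Union bound over the 34 events: Pr(max_{1 ≤ j ≤ 34} |X̄_j − μ_j| ≥ 0.028) ≤ 34·2·exp(−2nε²) = 68 exp(−2·2898·0.028²).
So c = 2·2898·0.028² = 4.5441.

4.544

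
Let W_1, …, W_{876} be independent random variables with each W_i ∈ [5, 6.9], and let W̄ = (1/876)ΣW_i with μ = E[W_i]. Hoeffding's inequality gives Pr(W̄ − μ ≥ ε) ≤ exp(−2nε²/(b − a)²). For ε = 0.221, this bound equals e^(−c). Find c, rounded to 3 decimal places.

23.703

c = 2nε²/(b − a)² = 2·876·0.221² / 1.9² = 23.7034.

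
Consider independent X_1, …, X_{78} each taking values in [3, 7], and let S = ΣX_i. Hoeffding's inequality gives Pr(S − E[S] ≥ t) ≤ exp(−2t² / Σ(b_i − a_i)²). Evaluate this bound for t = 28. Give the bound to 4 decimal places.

Σ(b_i − a_i)² = 78·(4)² = 1248.
Exponent = 2·28²/1248 = 1.2564.
Bound = exp(−1.2564) = 0.28467.

0.2847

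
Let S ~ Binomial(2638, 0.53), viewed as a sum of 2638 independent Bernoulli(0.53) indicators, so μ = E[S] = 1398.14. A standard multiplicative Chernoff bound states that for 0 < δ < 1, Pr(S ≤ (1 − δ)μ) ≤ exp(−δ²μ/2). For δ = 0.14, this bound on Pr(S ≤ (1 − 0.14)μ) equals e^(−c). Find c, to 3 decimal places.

c = δ²μ/2 = 0.14²·1398.14/2 = 13.7018.

13.702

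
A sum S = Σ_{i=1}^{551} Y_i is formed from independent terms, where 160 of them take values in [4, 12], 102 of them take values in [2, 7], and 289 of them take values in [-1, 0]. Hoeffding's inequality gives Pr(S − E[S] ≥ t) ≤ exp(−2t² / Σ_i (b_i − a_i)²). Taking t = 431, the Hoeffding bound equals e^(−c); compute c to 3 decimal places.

28.406

Σ(b_i − a_i)² = 160·8² + 102·5² + 289·1² = 13079.
c = 2t² / 13079 = 2·431² / 13079 = 28.4060.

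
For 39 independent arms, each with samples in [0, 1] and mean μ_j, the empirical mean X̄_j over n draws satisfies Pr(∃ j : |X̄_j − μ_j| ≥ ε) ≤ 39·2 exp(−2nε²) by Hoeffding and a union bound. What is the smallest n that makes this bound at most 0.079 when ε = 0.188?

98

Need 2·39·exp(−2nε²) ≤ 0.079, i.e. exp(−2nε²) ≤ 0.079/78.
So 2nε² ≥ ln(78/0.079) = 6.895016.
Hence n ≥ 6.895016/(2·0.188²) = 97.542.
The smallest integer n is 98.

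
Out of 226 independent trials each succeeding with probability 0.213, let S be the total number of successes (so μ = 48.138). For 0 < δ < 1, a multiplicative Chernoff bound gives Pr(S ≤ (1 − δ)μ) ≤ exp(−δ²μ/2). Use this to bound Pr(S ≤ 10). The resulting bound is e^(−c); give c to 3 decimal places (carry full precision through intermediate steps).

15.108

Write 10 = (1 − δ)μ, so δ = 1 − 10/48.138 = 0.7922639…
Then the exponent is δ²μ/2 = (μ − 10)²/(2μ) = 15.107680.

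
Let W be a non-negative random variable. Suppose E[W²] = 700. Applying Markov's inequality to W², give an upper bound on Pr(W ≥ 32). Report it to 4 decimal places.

0.6836

Since W ≥ 0, the event {W ≥ 32} is the same as {W² ≥ 1024}.
Markov's inequality applied to W² gives Pr(W² ≥ 1024) ≤ E[W²]/1024 = 700/1024 = 0.6836.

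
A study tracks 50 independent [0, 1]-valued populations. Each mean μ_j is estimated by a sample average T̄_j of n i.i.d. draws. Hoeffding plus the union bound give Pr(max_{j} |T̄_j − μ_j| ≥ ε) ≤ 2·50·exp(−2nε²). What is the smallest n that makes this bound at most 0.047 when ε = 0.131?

Need 2·50·exp(−2nε²) ≤ 0.047, i.e. exp(−2nε²) ≤ 0.047/100.
So 2nε² ≥ ln(100/0.047) = 7.662778.
Hence n ≥ 7.662778/(2·0.131²) = 223.261.
The smallest integer n is 224.

224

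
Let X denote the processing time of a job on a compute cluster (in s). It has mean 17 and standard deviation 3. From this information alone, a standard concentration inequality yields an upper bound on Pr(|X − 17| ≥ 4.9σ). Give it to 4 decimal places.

Mean and variance are known, so Chebyshev's inequality applies.
Chebyshev: Pr(|X − μ| ≥ t) ≤ Var(X)/t².
Var(X) = σ² = 3² = 9.
t = 4.9·3 = 14.7.
Bound = 9 / 216.09 = 0.0416.

0.0416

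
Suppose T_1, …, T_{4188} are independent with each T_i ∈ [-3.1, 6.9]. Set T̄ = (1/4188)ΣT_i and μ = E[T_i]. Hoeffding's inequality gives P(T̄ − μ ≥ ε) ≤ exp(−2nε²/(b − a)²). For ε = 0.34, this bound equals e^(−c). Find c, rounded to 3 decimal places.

c = 2nε²/(b − a)² = 2·4188·0.34² / 10² = 9.6827.

9.683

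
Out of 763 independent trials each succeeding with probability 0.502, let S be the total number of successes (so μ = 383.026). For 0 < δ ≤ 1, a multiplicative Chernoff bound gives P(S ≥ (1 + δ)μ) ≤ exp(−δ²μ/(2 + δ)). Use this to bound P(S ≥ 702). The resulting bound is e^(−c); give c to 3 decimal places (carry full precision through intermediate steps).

93.771

Write 702 = (1 + δ)μ, so δ = 702/383.026 − 1 = 0.8327738…
Then the exponent is δ²μ/(2 + δ) = (702 − μ)² / (μ·(2 + δ)) = 93.771405.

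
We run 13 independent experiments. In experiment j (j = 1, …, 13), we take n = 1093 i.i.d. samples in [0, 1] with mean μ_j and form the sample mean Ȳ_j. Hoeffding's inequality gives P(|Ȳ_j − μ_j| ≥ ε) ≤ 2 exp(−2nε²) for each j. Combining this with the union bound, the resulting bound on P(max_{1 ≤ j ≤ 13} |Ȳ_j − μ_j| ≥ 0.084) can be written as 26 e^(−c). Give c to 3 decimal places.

15.424

Union bound over the 13 events: P(max_{1 ≤ j ≤ 13} |Ȳ_j − μ_j| ≥ 0.084) ≤ 13·2·exp(−2nε²) = 26 exp(−2·1093·0.084²).
So c = 2·1093·0.084² = 15.4244.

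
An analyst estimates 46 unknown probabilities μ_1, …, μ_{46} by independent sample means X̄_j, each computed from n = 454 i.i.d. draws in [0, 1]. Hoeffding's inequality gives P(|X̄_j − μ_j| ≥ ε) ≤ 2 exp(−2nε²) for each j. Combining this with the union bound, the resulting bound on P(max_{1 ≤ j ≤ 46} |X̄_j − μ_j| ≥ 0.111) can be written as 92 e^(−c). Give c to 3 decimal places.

Union bound over the 46 events: P(max_{1 ≤ j ≤ 46} |X̄_j − μ_j| ≥ 0.111) ≤ 46·2·exp(−2nε²) = 92 exp(−2·454·0.111²).
So c = 2·454·0.111² = 11.1875.

11.187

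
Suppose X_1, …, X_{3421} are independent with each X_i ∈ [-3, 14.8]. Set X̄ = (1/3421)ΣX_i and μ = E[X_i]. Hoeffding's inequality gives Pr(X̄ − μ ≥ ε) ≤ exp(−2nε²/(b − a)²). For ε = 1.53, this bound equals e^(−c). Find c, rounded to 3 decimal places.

c = 2nε²/(b − a)² = 2·3421·1.53² / 17.8² = 50.5506.

50.551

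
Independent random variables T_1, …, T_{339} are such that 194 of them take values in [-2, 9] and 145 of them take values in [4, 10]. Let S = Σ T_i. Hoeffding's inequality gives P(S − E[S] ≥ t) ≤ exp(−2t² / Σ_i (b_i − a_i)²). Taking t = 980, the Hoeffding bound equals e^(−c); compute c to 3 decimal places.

Σ(b_i − a_i)² = 194·11² + 145·6² = 28694.
c = 2t² / 28694 = 2·980² / 28694 = 66.9408.

66.941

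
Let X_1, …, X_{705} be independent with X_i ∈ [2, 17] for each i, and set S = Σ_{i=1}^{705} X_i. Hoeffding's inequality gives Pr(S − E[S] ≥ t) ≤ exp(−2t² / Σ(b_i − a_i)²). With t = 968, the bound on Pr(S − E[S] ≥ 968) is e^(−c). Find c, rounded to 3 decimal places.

11.814

Σ(b_i − a_i)² = 705·(15)² = 158625.
c = 2t²/158625 = 2·968²/158625 = 11.8143.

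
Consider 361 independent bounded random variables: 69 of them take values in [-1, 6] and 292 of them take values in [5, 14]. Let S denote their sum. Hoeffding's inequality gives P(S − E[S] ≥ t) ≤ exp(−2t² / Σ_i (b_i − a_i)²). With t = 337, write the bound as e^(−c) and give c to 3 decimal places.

Σ(b_i − a_i)² = 69·7² + 292·9² = 27033.
c = 2t² / 27033 = 2·337² / 27033 = 8.4022.

8.402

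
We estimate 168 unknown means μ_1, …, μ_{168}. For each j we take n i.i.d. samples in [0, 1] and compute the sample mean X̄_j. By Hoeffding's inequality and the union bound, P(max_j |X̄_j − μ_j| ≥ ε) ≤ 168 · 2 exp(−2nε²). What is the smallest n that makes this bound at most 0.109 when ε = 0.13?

238

Need 2·168·exp(−2nε²) ≤ 0.109, i.e. exp(−2nε²) ≤ 0.109/336.
So 2nε² ≥ ln(336/0.109) = 8.033519.
Hence n ≥ 8.033519/(2·0.13²) = 237.678.
The smallest integer n is 238.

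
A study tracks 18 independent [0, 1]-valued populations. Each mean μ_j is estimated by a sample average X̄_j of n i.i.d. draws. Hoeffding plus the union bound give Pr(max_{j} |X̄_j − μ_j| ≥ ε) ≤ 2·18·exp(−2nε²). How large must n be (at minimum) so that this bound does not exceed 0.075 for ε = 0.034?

Need 2·18·exp(−2nε²) ≤ 0.075, i.e. exp(−2nε²) ≤ 0.075/36.
So 2nε² ≥ ln(36/0.075) = 6.173786.
Hence n ≥ 6.173786/(2·0.034²) = 2670.323.
The smallest integer n is 2671.

2671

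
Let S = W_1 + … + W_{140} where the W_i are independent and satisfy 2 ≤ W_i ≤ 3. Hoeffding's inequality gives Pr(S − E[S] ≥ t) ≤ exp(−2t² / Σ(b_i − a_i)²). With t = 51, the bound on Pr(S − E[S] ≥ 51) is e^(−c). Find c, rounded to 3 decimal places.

37.157

Σ(b_i − a_i)² = 140·(1)² = 140.
c = 2t²/140 = 2·51²/140 = 37.1571.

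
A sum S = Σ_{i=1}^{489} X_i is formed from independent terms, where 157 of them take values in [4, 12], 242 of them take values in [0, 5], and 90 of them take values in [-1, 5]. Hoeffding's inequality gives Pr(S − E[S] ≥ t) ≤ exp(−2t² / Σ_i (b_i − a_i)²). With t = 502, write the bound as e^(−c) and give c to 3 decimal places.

Σ(b_i − a_i)² = 157·8² + 242·5² + 90·6² = 19338.
c = 2t² / 19338 = 2·502² / 19338 = 26.0631.

26.063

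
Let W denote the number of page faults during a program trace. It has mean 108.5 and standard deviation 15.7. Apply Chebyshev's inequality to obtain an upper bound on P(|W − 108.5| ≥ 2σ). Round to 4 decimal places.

0.2500

Chebyshev: P(|W − μ| ≥ t) ≤ Var(W)/t².
Var(W) = σ² = 15.7² = 246.49.
t = 2·15.7 = 31.4.
Bound = 246.49 / 985.96 = 0.2500.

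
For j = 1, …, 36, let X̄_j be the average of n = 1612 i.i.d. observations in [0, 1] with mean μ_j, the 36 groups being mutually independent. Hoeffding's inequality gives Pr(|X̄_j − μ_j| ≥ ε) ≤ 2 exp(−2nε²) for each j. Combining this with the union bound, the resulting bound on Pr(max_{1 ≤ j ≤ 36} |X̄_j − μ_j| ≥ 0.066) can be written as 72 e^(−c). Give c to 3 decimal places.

14.044

Union bound over the 36 events: Pr(max_{1 ≤ j ≤ 36} |X̄_j − μ_j| ≥ 0.066) ≤ 36·2·exp(−2nε²) = 72 exp(−2·1612·0.066²).
So c = 2·1612·0.066² = 14.0437.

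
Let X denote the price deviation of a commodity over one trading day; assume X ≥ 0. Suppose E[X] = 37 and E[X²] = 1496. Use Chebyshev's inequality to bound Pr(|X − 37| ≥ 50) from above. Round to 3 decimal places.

0.051

Var(X) = E[X²] − (E[X])² = 1496 − 1369 = 127.
Chebyshev's inequality: Pr(|X − μ| ≥ t) ≤ Var(X)/t² = 127/2500 = 0.0508.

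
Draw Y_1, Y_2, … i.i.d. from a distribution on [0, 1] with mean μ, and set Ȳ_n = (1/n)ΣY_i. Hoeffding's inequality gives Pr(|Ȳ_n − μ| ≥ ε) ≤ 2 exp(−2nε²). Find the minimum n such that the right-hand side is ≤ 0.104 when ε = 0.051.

Require 2·exp(−2nε²) ≤ 0.104, i.e. 2nε² ≥ ln(2/0.104) = 2.956512.
So n ≥ 2.956512 / (2·0.051²) = 568.341.
The smallest integer n is 569.

569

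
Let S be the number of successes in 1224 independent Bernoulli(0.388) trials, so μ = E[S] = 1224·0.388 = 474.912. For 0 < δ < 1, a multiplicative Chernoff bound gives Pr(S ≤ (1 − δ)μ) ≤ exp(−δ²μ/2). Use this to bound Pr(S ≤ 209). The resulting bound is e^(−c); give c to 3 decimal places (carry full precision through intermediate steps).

Write 209 = (1 − δ)μ, so δ = 1 − 209/474.912 = 0.5599185…
Then the exponent is δ²μ/2 = (μ − 209)²/(2μ) = 74.444520.

74.445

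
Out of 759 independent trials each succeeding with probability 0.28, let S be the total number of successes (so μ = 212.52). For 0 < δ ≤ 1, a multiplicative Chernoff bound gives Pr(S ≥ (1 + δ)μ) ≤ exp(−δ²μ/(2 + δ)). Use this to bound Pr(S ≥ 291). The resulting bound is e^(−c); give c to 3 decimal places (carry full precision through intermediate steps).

Write 291 = (1 + δ)μ, so δ = 291/212.52 − 1 = 0.3692829…
Then the exponent is δ²μ/(2 + δ) = (291 − μ)² / (μ·(2 + δ)) = 12.232107.

12.232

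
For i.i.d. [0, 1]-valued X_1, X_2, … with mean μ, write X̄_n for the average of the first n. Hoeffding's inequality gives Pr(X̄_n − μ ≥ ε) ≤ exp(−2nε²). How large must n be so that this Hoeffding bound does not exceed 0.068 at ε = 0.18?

Require exp(−2nε²) ≤ 0.068, i.e. 2nε² ≥ ln(1/0.068) = 2.688248.
So n ≥ 2.688248 / (2·0.18²) = 41.485.
The smallest integer n is 42.

42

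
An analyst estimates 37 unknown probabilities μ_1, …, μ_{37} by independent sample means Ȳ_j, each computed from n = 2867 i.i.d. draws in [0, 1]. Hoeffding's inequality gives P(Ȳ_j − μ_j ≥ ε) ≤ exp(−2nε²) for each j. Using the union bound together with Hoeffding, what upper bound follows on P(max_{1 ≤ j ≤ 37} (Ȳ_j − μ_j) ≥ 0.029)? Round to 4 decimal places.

Per-experiment Hoeffding bound: exp(−2·2867·0.029²) = exp(−4.82229) = 0.0080483.
Union bound over 37 events: 37·0.0080483 = 0.29779.

0.2978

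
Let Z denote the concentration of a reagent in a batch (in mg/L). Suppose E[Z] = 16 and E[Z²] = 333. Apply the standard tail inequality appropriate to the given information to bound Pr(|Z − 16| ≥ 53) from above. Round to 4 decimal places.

The first two moments determine the variance, so Chebyshev's inequality is the sharpest standard bound available.
Var(Z) = E[Z²] − (E[Z])² = 333 − 256 = 77.
Chebyshev's inequality: Pr(|Z − μ| ≥ t) ≤ Var(Z)/t² = 77/2809 = 0.0274.

0.0274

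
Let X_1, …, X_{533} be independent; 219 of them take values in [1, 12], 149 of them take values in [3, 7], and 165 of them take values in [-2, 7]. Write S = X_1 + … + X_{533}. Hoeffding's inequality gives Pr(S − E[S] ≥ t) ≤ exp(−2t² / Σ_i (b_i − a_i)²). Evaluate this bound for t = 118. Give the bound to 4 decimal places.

0.5173

Σ(b_i − a_i)² = 219·11² + 149·4² + 165·9² = 42248.
Exponent = 2·118² / 42248 = 0.65916.
Bound = exp(−0.65916) = 0.51729.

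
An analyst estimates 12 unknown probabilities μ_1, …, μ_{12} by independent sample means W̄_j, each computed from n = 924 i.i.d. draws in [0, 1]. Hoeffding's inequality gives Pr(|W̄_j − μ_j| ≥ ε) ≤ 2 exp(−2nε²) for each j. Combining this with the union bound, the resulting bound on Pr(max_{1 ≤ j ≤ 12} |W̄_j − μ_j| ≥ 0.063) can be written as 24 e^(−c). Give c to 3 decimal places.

Union bound over the 12 events: Pr(max_{1 ≤ j ≤ 12} |W̄_j − μ_j| ≥ 0.063) ≤ 12·2·exp(−2nε²) = 24 exp(−2·924·0.063²).
So c = 2·924·0.063² = 7.3347.

7.335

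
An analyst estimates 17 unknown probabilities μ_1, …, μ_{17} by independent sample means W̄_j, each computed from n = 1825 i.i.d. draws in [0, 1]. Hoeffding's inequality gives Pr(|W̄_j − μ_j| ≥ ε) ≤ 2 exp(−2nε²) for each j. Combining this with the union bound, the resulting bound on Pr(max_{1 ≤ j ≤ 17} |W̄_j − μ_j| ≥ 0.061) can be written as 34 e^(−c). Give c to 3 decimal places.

13.582

Union bound over the 17 events: Pr(max_{1 ≤ j ≤ 17} |W̄_j − μ_j| ≥ 0.061) ≤ 17·2·exp(−2nε²) = 34 exp(−2·1825·0.061²).
So c = 2·1825·0.061² = 13.5816.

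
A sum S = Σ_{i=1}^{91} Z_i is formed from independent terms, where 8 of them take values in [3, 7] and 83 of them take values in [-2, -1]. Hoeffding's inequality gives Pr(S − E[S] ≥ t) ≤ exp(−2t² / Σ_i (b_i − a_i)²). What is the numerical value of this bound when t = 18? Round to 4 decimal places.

Σ(b_i − a_i)² = 8·4² + 83·1² = 211.
Exponent = 2·18² / 211 = 3.07109.
Bound = exp(−3.07109) = 0.04637.

0.0464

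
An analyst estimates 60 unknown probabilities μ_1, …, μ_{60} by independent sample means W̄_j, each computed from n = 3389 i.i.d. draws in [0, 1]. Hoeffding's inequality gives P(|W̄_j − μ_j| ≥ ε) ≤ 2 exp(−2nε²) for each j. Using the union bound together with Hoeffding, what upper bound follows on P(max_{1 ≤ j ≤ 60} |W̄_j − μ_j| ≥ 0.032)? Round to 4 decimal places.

0.1161

Per-experiment Hoeffding bound: 2·exp(−2·3389·0.032²) = 2·exp(−6.94067) = 0.0019352.
Union bound over 60 events: 60·0.0019352 = 0.11611.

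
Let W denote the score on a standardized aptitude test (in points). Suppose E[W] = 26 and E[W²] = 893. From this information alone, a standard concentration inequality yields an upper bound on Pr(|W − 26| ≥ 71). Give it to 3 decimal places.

The first two moments determine the variance, so Chebyshev's inequality is the sharpest standard bound available.
Var(W) = E[W²] − (E[W])² = 893 − 676 = 217.
Chebyshev's inequality: Pr(|W − μ| ≥ t) ≤ Var(W)/t² = 217/5041 = 0.0430.

0.043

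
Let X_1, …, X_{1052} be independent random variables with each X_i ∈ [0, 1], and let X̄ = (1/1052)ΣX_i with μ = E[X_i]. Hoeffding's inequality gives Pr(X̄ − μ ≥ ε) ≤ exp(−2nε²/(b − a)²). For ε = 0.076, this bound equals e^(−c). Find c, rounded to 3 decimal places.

c = 2nε²/(b − a)² = 2·1052·0.076² / 1² = 12.1527.

12.153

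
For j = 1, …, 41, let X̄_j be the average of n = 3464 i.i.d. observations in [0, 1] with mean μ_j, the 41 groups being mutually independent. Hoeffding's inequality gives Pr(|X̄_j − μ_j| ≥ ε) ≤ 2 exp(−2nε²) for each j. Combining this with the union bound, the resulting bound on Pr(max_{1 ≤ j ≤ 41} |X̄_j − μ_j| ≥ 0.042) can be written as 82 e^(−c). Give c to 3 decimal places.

12.221

Union bound over the 41 events: Pr(max_{1 ≤ j ≤ 41} |X̄_j − μ_j| ≥ 0.042) ≤ 41·2·exp(−2nε²) = 82 exp(−2·3464·0.042²).
So c = 2·3464·0.042² = 12.2210.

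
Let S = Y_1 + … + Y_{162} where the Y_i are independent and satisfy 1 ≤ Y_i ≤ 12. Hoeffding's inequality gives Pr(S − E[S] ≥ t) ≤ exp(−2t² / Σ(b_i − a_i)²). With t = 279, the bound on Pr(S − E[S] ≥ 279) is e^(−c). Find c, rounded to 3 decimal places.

Σ(b_i − a_i)² = 162·(11)² = 19602.
c = 2t²/19602 = 2·279²/19602 = 7.9421.

7.942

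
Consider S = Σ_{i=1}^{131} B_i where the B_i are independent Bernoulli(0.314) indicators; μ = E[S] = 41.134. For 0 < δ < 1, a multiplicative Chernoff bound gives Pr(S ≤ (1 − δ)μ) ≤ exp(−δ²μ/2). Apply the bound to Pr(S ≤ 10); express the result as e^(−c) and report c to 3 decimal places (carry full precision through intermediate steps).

Write 10 = (1 − δ)μ, so δ = 1 − 10/41.134 = 0.7568921…
Then the exponent is δ²μ/2 = (μ − 10)²/(2μ) = 11.782539.

11.783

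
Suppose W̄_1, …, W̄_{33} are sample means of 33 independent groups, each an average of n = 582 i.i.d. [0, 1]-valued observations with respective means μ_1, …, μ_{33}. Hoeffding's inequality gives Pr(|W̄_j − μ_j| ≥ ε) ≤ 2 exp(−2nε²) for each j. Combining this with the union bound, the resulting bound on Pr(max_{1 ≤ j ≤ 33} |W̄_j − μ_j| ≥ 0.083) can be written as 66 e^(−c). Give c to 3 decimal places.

8.019

Union bound over the 33 events: Pr(max_{1 ≤ j ≤ 33} |W̄_j − μ_j| ≥ 0.083) ≤ 33·2·exp(−2nε²) = 66 exp(−2·582·0.083²).
So c = 2·582·0.083² = 8.0188.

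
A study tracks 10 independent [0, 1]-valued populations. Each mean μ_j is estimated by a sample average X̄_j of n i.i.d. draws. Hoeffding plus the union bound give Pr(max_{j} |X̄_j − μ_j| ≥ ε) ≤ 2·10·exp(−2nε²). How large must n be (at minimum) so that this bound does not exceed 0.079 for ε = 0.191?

Need 2·10·exp(−2nε²) ≤ 0.079, i.e. exp(−2nε²) ≤ 0.079/20.
So 2nε² ≥ ln(20/0.079) = 5.534040.
Hence n ≥ 5.534040/(2·0.191²) = 75.848.
The smallest integer n is 76.

76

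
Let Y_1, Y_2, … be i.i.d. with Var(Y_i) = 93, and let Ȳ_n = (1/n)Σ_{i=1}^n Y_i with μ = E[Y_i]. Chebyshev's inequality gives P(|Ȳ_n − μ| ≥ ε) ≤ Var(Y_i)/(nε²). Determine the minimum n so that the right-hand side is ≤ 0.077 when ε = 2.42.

207

Require 93/(n·2.42²) ≤ 0.077, i.e. n ≥ 93/(0.077·2.42²) = 206.235.
The smallest integer n is 207.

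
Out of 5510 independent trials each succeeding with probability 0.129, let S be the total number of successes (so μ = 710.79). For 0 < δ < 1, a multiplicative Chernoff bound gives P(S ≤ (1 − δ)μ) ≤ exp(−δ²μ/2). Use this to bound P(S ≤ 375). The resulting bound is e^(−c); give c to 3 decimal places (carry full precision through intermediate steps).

Write 375 = (1 − δ)μ, so δ = 1 − 375/710.79 = 0.472418…
Then the exponent is δ²μ/2 = (μ − 375)²/(2μ) = 79.316622.

79.317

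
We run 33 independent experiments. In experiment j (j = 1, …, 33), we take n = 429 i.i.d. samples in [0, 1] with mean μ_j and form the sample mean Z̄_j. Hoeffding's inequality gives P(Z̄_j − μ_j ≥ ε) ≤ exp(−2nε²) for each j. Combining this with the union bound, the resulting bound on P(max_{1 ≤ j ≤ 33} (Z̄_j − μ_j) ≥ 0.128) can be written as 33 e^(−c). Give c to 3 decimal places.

Union bound over the 33 events: P(max_{1 ≤ j ≤ 33} (Z̄_j − μ_j) ≥ 0.128) ≤ 33·exp(−2nε²) = 33 exp(−2·429·0.128²).
So c = 2·429·0.128² = 14.0575.

14.057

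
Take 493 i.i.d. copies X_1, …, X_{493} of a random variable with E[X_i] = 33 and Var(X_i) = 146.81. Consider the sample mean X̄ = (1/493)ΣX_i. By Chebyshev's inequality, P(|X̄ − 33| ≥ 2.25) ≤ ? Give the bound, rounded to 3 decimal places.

0.059

Var(X̄) = Var(X_i)/n = 146.81/493 = 0.29779.
Chebyshev: P(|X̄ − 33| ≥ 2.25) ≤ Var(X̄)/(2.25)² = 146.81/(493·2.25²) = 0.0588.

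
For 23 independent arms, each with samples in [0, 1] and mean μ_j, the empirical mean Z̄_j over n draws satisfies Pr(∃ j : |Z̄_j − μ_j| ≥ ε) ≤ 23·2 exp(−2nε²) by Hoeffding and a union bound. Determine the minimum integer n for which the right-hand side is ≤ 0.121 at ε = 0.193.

Need 2·23·exp(−2nε²) ≤ 0.121, i.e. exp(−2nε²) ≤ 0.121/46.
So 2nε² ≥ ln(46/0.121) = 5.940606.
Hence n ≥ 5.940606/(2·0.193²) = 79.742.
The smallest integer n is 80.

80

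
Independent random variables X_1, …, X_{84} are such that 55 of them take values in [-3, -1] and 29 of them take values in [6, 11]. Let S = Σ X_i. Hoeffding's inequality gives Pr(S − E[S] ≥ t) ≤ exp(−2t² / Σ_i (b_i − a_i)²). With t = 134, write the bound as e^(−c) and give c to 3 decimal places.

Σ(b_i − a_i)² = 55·2² + 29·5² = 945.
c = 2t² / 945 = 2·134² / 945 = 38.0021.

38.002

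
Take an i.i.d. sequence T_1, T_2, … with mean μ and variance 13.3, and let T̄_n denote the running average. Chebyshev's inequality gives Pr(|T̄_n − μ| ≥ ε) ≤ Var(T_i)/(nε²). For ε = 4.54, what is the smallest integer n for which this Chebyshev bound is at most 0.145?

Require 13.3/(n·4.54²) ≤ 0.145, i.e. n ≥ 13.3/(0.145·4.54²) = 4.450.
The smallest integer n is 5.

5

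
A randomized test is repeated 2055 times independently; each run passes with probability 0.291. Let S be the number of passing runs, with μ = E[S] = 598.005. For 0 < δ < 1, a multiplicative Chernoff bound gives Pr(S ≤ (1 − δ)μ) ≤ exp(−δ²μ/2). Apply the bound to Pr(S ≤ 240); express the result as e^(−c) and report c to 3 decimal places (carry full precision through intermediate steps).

107.163

Write 240 = (1 − δ)μ, so δ = 1 − 240/598.005 = 0.5986656…
Then the exponent is δ²μ/2 = (μ − 240)²/(2μ) = 107.162632.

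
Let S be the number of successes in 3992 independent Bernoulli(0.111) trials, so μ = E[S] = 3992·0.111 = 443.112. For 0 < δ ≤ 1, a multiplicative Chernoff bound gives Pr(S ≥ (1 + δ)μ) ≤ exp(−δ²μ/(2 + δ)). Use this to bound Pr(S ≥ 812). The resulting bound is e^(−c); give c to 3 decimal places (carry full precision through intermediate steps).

Write 812 = (1 + δ)μ, so δ = 812/443.112 − 1 = 0.8324938…
Then the exponent is δ²μ/(2 + δ) = (812 − μ)² / (μ·(2 + δ)) = 108.419294.

108.419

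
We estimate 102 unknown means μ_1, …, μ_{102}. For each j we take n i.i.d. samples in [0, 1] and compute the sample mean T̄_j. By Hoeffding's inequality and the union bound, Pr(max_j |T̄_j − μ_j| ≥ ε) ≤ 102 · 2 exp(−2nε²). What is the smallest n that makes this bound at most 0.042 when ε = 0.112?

Need 2·102·exp(−2nε²) ≤ 0.042, i.e. exp(−2nε²) ≤ 0.042/204.
So 2nε² ≥ ln(204/0.042) = 8.488206.
Hence n ≥ 8.488206/(2·0.112²) = 338.337.
The smallest integer n is 339.

339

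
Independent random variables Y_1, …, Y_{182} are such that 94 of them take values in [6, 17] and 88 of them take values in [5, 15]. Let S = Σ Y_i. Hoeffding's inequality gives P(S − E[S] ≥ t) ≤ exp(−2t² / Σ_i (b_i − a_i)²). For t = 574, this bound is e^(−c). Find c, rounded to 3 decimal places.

Σ(b_i − a_i)² = 94·11² + 88·10² = 20174.
c = 2t² / 20174 = 2·574² / 20174 = 32.6634.

32.663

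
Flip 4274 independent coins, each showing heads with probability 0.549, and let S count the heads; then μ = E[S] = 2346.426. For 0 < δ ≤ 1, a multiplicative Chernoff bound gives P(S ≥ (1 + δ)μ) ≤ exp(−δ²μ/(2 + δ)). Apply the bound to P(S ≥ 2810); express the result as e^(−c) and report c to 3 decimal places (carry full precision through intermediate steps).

Write 2810 = (1 + δ)μ, so δ = 2810/2346.426 − 1 = 0.197566…
Then the exponent is δ²μ/(2 + δ) = (2810 − μ)² / (μ·(2 + δ)) = 41.676319.

41.676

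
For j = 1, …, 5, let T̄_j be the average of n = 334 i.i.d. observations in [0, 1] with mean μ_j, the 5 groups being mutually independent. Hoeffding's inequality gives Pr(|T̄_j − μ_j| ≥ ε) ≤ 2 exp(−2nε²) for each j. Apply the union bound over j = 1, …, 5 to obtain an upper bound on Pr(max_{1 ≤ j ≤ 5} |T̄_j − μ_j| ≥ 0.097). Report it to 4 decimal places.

0.0186

Per-experiment Hoeffding bound: 2·exp(−2·334·0.097²) = 2·exp(−6.28521) = 0.0037273.
Union bound over 5 events: 5·0.0037273 = 0.01864.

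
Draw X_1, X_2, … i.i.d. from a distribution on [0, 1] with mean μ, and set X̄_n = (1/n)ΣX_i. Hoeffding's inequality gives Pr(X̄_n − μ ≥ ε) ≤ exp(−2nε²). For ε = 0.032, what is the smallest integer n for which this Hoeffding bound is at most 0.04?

Require exp(−2nε²) ≤ 0.04, i.e. 2nε² ≥ ln(1/0.04) = 3.218876.
So n ≥ 3.218876 / (2·0.032²) = 1571.717.
The smallest integer n is 1572.

1572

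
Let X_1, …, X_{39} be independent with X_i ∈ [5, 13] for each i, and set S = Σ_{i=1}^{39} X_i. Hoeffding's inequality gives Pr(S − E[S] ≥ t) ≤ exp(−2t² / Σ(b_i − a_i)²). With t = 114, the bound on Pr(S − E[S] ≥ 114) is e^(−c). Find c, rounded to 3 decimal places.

10.413

Σ(b_i − a_i)² = 39·(8)² = 2496.
c = 2t²/2496 = 2·114²/2496 = 10.4135.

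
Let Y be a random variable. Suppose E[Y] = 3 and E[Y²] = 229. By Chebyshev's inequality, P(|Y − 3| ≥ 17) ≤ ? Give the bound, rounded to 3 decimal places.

0.761

Var(Y) = E[Y²] − (E[Y])² = 229 − 9 = 220.
Chebyshev's inequality: P(|Y − μ| ≥ t) ≤ Var(Y)/t² = 220/289 = 0.7612.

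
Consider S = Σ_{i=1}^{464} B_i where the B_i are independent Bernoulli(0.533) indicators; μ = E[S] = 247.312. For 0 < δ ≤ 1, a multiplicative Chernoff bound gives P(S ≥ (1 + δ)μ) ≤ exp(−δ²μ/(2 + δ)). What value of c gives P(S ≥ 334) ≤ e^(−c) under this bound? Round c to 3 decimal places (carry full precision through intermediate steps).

12.927

Write 334 = (1 + δ)μ, so δ = 334/247.312 − 1 = 0.3505208…
Then the exponent is δ²μ/(2 + δ) = (334 − μ)² / (μ·(2 + δ)) = 12.927325.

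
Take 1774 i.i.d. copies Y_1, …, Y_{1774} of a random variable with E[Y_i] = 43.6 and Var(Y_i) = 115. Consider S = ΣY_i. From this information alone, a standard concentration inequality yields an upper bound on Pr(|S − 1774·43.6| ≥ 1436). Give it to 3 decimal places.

0.099

With mean and variance of each term known, Chebyshev's inequality bounds the deviation of the sum (or sample mean).
Var(S) = n·Var(Y_i) = 1774·115 = 204010.
Chebyshev: Pr(|S − 1774·43.6| ≥ 1436) ≤ Var(S)/1436² = 204010/2062096 = 0.0989.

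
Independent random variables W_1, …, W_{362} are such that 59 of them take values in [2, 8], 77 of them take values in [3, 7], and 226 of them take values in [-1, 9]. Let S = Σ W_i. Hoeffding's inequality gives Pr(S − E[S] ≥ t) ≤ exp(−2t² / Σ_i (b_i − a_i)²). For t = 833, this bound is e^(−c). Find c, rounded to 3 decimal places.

53.467

Σ(b_i − a_i)² = 59·6² + 77·4² + 226·10² = 25956.
c = 2t² / 25956 = 2·833² / 25956 = 53.4666.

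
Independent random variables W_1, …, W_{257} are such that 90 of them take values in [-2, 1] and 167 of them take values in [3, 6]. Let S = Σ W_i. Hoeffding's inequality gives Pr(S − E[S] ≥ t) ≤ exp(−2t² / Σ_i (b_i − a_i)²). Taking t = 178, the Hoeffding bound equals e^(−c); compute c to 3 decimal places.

27.396

Σ(b_i − a_i)² = 90·3² + 167·3² = 2313.
c = 2t² / 2313 = 2·178² / 2313 = 27.3965.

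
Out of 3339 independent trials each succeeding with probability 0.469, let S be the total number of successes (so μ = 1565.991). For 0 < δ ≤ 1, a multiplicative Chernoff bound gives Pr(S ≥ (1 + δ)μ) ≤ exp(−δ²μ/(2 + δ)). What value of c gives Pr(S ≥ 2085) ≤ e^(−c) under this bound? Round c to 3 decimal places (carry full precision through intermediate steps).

73.780

Write 2085 = (1 + δ)μ, so δ = 2085/1565.991 − 1 = 0.3314253…
Then the exponent is δ²μ/(2 + δ) = (2085 − μ)² / (μ·(2 + δ)) = 73.780062.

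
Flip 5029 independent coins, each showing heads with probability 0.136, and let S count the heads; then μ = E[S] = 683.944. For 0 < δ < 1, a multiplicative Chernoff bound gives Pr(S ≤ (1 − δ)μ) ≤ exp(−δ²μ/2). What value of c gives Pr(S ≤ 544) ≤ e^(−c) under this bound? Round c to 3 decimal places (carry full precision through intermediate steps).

14.317

Write 544 = (1 − δ)μ, so δ = 1 − 544/683.944 = 0.2046132…
Then the exponent is δ²μ/2 = (μ − 544)²/(2μ) = 14.317198.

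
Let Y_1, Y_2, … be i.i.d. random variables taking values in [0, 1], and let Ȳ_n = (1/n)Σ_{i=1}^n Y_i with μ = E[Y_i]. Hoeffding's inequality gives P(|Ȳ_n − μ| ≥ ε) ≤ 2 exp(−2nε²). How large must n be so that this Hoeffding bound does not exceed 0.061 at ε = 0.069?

367

Require 2·exp(−2nε²) ≤ 0.061, i.e. 2nε² ≥ ln(2/0.061) = 3.490029.
So n ≥ 3.490029 / (2·0.069²) = 366.523.
The smallest integer n is 367.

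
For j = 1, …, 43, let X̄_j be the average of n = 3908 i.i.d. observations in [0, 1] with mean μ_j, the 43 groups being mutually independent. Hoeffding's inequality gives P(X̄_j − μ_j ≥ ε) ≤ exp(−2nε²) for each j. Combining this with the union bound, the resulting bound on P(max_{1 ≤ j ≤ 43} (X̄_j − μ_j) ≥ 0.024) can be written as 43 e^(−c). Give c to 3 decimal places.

Union bound over the 43 events: P(max_{1 ≤ j ≤ 43} (X̄_j − μ_j) ≥ 0.024) ≤ 43·exp(−2nε²) = 43 exp(−2·3908·0.024²).
So c = 2·3908·0.024² = 4.5020.

4.502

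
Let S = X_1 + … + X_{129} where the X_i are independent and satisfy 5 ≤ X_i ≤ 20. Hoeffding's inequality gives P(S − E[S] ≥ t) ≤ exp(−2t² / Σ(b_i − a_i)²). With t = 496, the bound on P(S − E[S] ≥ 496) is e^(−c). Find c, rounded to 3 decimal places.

16.952

Σ(b_i − a_i)² = 129·(15)² = 29025.
c = 2t²/29025 = 2·496²/29025 = 16.9520.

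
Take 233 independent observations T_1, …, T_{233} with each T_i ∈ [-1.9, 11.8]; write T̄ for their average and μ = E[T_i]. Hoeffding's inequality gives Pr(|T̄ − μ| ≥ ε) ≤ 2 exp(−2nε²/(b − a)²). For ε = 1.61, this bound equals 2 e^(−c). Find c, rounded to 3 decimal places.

6.436

c = 2nε²/(b − a)² = 2·233·1.61² / 13.7² = 6.4357.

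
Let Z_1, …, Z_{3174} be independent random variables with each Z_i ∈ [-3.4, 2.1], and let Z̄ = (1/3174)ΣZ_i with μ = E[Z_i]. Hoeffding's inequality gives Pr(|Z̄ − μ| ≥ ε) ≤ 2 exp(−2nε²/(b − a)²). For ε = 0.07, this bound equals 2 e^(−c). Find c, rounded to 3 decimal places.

c = 2nε²/(b − a)² = 2·3174·0.07² / 5.5² = 1.0283.

1.028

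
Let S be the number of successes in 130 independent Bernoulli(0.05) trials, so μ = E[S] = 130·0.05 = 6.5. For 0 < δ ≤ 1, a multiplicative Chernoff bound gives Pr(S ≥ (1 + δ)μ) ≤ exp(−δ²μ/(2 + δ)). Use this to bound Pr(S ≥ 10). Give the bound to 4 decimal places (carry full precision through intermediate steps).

Write 10 = (1 + δ)μ, so δ = 10/6.5 − 1 = 0.5384615…
Then the exponent is δ²μ/(2 + δ) = (10 − μ)² / (μ·(2 + δ)) = 0.742424.
Bound = exp(−0.742424) = 0.47596.

0.4760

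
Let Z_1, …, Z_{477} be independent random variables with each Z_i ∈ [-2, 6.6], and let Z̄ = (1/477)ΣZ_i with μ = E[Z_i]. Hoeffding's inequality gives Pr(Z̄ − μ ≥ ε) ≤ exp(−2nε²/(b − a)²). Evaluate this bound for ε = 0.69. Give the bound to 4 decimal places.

0.0022

Exponent: 2nε²/(b − a)² = 2·477·0.69² / 8.6² = 6.14115.
Bound = exp(−6.14115) = 0.00215.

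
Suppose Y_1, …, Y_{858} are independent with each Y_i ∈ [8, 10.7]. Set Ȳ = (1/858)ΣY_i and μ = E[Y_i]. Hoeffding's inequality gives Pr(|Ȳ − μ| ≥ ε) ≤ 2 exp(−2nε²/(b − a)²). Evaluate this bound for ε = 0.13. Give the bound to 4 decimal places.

Exponent: 2nε²/(b − a)² = 2·858·0.13² / 2.7² = 3.97811.
Bound = 2·exp(−3.97811) = 0.03744.

0.0374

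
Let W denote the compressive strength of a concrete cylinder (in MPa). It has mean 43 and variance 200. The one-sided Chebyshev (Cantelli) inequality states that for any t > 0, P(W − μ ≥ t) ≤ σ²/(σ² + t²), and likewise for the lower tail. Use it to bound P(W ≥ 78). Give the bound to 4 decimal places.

0.1404

Here σ² = 200 and t = 35, so σ² + t² = 1425.
Cantelli's bound: 200/1425 = 0.1404.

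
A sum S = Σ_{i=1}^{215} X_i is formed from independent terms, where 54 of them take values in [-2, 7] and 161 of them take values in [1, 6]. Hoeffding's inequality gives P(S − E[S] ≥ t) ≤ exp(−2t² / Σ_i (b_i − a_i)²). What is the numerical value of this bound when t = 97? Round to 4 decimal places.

0.1064

Σ(b_i − a_i)² = 54·9² + 161·5² = 8399.
Exponent = 2·97² / 8399 = 2.24050.
Bound = exp(−2.24050) = 0.10640.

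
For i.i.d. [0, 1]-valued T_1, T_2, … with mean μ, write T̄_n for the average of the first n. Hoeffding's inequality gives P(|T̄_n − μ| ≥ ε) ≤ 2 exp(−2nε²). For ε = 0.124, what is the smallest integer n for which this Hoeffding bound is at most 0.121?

Require 2·exp(−2nε²) ≤ 0.121, i.e. 2nε² ≥ ln(2/0.121) = 2.805112.
So n ≥ 2.805112 / (2·0.124²) = 91.217.
The smallest integer n is 92.

92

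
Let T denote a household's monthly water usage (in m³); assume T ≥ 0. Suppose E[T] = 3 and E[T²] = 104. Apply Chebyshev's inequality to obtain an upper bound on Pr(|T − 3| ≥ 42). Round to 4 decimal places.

0.0539

Var(T) = E[T²] − (E[T])² = 104 − 9 = 95.
Chebyshev's inequality: Pr(|T − μ| ≥ t) ≤ Var(T)/t² = 95/1764 = 0.0539.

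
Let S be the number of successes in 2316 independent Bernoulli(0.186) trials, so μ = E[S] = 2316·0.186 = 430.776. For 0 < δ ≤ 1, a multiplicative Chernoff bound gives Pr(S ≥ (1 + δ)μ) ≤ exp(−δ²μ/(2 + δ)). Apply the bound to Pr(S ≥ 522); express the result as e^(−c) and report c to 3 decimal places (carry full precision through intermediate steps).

8.734

Write 522 = (1 + δ)μ, so δ = 522/430.776 − 1 = 0.2117667…
Then the exponent is δ²μ/(2 + δ) = (522 − μ)² / (μ·(2 + δ)) = 8.734286.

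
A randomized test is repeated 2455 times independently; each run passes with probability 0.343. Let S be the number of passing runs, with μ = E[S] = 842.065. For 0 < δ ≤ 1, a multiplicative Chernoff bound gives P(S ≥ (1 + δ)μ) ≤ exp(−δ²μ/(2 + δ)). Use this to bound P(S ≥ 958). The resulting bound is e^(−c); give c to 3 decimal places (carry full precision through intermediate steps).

7.467

Write 958 = (1 + δ)μ, so δ = 958/842.065 − 1 = 0.1376794…
Then the exponent is δ²μ/(2 + δ) = (958 − μ)² / (μ·(2 + δ)) = 7.466910.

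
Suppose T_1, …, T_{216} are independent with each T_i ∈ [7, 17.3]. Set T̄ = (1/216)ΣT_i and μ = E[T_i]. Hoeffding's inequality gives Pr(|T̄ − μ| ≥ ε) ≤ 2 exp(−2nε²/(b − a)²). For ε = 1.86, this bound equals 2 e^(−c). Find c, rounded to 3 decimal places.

c = 2nε²/(b − a)² = 2·216·1.86² / 10.3² = 14.0875.

14.088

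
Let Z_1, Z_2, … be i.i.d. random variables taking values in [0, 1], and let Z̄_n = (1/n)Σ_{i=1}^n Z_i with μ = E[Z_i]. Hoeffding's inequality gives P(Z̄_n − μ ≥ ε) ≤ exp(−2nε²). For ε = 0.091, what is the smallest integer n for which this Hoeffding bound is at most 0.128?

125

Require exp(−2nε²) ≤ 0.128, i.e. 2nε² ≥ ln(1/0.128) = 2.055725.
So n ≥ 2.055725 / (2·0.091²) = 124.123.
The smallest integer n is 125.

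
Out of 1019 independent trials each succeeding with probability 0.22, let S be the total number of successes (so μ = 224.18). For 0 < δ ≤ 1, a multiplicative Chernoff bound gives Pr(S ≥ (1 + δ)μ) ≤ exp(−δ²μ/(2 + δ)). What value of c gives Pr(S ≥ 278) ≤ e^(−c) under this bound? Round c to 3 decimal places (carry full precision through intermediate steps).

5.768

Write 278 = (1 + δ)μ, so δ = 278/224.18 − 1 = 0.2400749…
Then the exponent is δ²μ/(2 + δ) = (278 − μ)² / (μ·(2 + δ)) = 5.768036.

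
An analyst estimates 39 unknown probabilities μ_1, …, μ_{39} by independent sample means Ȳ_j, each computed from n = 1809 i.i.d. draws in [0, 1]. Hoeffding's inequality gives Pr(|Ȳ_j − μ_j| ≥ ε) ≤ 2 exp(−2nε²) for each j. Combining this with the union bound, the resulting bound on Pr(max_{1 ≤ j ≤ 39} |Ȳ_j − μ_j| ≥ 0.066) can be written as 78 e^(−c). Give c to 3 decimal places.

Union bound over the 39 events: Pr(max_{1 ≤ j ≤ 39} |Ȳ_j − μ_j| ≥ 0.066) ≤ 39·2·exp(−2nε²) = 78 exp(−2·1809·0.066²).
So c = 2·1809·0.066² = 15.7600.

15.760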